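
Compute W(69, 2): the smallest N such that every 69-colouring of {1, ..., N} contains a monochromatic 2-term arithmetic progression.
W(69, 2) = 69 + 1 = 70

A 2-term AP is any pair of integers, so a monochromatic 2-AP exists iff some colour is used at least twice. With 69 colours, the colouring i ↦ i on {1, ..., 69} uses each colour once, avoiding any monochromatic pair, so W(69, 2) > 69. For {1, ..., 70}, pigeonhole forces two integers of the same colour, which form a monochromatic 2-AP. Hence W(69, 2) = 70.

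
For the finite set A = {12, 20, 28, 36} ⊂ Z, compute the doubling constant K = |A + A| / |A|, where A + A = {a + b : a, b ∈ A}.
K = |A + A| / |A| = 7/4

Enumerate A + A = {a + b : a, b ∈ A}. With |A| = 4, there are |A|^2 = 16 ordered sum pairs; collecting distinct values, A + A = {24, 32, 40, 48, 56, 64, 72}, so |A + A| = 7. Thus K = 7/4. Here |A + A| = 2|A| − 1 = 7, the minimum possible — so K = 7/4 is minimal, which holds iff A is an arithmetic progression.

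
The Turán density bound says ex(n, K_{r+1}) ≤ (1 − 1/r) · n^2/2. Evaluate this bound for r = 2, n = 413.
Turán density bound = (1/2) · 413^2/2 = 170569/4 ≈ 42642.25

Turán's theorem: ex(n, K_{r+1}) is achieved by the complete r-partite Turán graph T(n, r) with parts as balanced as possible, and is at most (1 − 1/r) · n^2/2. For r = 2, n = 413: the density bound is (1/2) · 170569/2 = 170569/4 ≈ 42642.25. The integer-valued extremum is e(T(413, 2)) = 42642, which is strictly less than the density bound 170569/4 since 2 ∤ 413 (the parts of T(413, 2) cannot all be equal).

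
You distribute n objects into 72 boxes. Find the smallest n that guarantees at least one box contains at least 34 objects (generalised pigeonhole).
n = (34 − 1)·72 + 1 = 2377

By the generalised pigeonhole principle, to guarantee some box contains ≥ r objects we need more than (r − 1) · k objects total. Threshold: n = (r − 1) · k + 1. With r = 34 and k = 72: n = 33 · 72 + 1 = 2376 + 1 = 2377. For n = 2376 = 33 · 72, we can put exactly 33 objects in every box, avoiding 34 in any single one — so 2377 is tight.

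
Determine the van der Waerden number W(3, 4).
W(3, 4) = 293

W(3, 4) = 293. The lower bound W(3, 4) > 292 comes from an explicit good 3-colouring of [1, 292]; the upper bound W(3, 4) ≤ 293 was verified by exhaustive search over 3-colourings of [1, 293].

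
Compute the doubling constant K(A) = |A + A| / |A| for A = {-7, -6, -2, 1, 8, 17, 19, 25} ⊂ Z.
K = |A + A| / |A| = 34/8 = 17/4

Enumerate A + A = {a + b : a, b ∈ A}. With |A| = 8, there are |A|^2 = 64 ordered sum pairs; collecting distinct values, A + A = {-14, -13, -12, -9, -8, -6, -5, -4, -1, 1, 2, 6, 9, 10, 11, 12, 13, 15, 16, 17, 18, 19, 20, 23, 25, 26, 27, 33, 34, 36, 38, 42, 44, 50}, so |A + A| = 34. Thus K = 34/8 = 17/4. For comparison, the minimum possible |A + A| over all 8-element sets is 2·8 − 1 = 15 (so min K = 15/8), attained only by arithmetic progressions.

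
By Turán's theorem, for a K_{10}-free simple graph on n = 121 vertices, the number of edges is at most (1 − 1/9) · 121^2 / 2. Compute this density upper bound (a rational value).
Turán density bound = (8/9) · 121^2/2 = 58564/9 ≈ 6507.1111

Turán's theorem: ex(n, K_{r+1}) is achieved by the complete r-partite Turán graph T(n, r) with parts as balanced as possible, and is at most (1 − 1/r) · n^2/2. For r = 9, n = 121: the density bound is (8/9) · 14641/2 = 58564/9 ≈ 6507.1111. The integer-valued extremum is e(T(121, 9)) = 6506, which is strictly less than the density bound 58564/9 since 9 ∤ 121 (the parts of T(121, 9) cannot all be equal).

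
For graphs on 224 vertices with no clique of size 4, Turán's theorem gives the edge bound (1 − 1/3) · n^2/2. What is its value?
Turán density bound = (2/3) · 224^2/2 = 50176/3 ≈ 16725.3333

Turán's theorem: ex(n, K_{r+1}) is achieved by the complete r-partite Turán graph T(n, r) with parts as balanced as possible, and is at most (1 − 1/r) · n^2/2. For r = 3, n = 224: the density bound is (2/3) · 50176/2 = 50176/3 ≈ 16725.3333. The integer-valued extremum is e(T(224, 3)) = 16725, which is strictly less than the density bound 50176/3 since 3 ∤ 224 (the parts of T(224, 3) cannot all be equal).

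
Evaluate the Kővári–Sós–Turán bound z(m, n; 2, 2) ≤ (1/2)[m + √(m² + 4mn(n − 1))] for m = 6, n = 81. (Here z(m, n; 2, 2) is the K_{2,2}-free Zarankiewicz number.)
z(6, 81; 2, 2) ≤ (1/2)[6 + √(6² + 4·6·81·80)] = (1/2)[6 + √155556] = 200.2029

Kővári–Sós–Turán: let r_1, ..., r_6 be the row sums and z = Σ r_i the total number of 1s. Each pair of columns can share at most one row with both entries 1 (else a 2×2 all-ones block appears), so Σ_i C(r_i, 2) ≤ C(81, 2) = 3240. By convexity Σ_i C(r_i, 2) ≥ 6·C(z/6, 2) = z(z − 6)/(2·6), giving z² − 6z − 6·81·80 ≤ 0 and hence z ≤ (1/2)[6 + √(36 + 4·38880)] = (1/2)[6 + √155556] ≈ (1/2)(6 + 394.4059) = 200.2029.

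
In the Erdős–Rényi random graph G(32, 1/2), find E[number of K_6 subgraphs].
E[# K_6] = C(32, 6) · (1/2)^C(6, 2) = 906192 / 2^15 = 56637/2048 ≈ 27.654785

For each 6-subset S of vertices (there are C(32, 6) = 906192 such S), let X_S = 1 if S induces a K_6 (all C(6, 2) = 15 edges present). Then P(X_S = 1) = (1/2)^15 = 1/32768. By linearity of expectation, E[# K_6] = C(32, 6) · (1/2)^15 = 906192 / 32768 = 56637/2048 ≈ 27.654785.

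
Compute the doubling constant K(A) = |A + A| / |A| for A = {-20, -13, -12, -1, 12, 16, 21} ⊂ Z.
K = |A + A| / |A| = 28/7 = 4

Enumerate A + A = {a + b : a, b ∈ A}. With |A| = 7, there are |A|^2 = 49 ordered sum pairs; collecting distinct values, A + A = {-40, -33, -32, -26, -25, -24, -21, -14, -13, -8, -4, -2, -1, 0, 1, 3, 4, 8, 9, 11, 15, 20, 24, 28, 32, 33, 37, 42}, so |A + A| = 28. Thus K = 28/7 = 4. For comparison, the minimum possible |A + A| over all 7-element sets is 2·7 − 1 = 13 (so min K = 13/7), attained only by arithmetic progressions.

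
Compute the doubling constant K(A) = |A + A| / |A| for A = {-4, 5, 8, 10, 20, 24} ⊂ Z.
K = |A + A| / |A| = 19/6

Enumerate A + A = {a + b : a, b ∈ A}. With |A| = 6, there are |A|^2 = 36 ordered sum pairs; collecting distinct values, A + A = {-8, 1, 4, 6, 10, 13, 15, 16, 18, 20, 25, 28, 29, 30, 32, 34, 40, 44, 48}, so |A + A| = 19. Thus K = 19/6. For comparison, the minimum possible |A + A| over all 6-element sets is 2·6 − 1 = 11 (so min K = 11/6), attained only by arithmetic progressions.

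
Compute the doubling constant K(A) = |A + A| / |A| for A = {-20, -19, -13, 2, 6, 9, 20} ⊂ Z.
K = |A + A| / |A| = 27/7

Enumerate A + A = {a + b : a, b ∈ A}. With |A| = 7, there are |A|^2 = 49 ordered sum pairs; collecting distinct values, A + A = {-40, -39, -38, -33, -32, -26, -18, -17, -14, -13, -11, -10, -7, -4, 0, 1, 4, 7, 8, 11, 12, 15, 18, 22, 26, 29, 40}, so |A + A| = 27. Thus K = 27/7. For comparison, the minimum possible |A + A| over all 7-element sets is 2·7 − 1 = 13 (so min K = 13/7), attained only by arithmetic progressions.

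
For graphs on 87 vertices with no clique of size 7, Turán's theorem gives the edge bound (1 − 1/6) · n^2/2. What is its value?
Turán density bound = (5/6) · 87^2/2 = 12615/4 ≈ 3153.75

Turán's theorem: ex(n, K_{r+1}) is achieved by the complete r-partite Turán graph T(n, r) with parts as balanced as possible, and is at most (1 − 1/r) · n^2/2. For r = 6, n = 87: the density bound is (5/6) · 7569/2 = 12615/4 ≈ 3153.75. The integer-valued extremum is e(T(87, 6)) = 3153, which is strictly less than the density bound 12615/4 since 6 ∤ 87 (the parts of T(87, 6) cannot all be equal).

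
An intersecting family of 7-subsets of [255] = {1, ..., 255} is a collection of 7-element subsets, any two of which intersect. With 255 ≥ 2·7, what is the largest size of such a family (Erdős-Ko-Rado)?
max |F| = C(254, 6) = 351427189575

Erdős-Ko-Rado (1961): when n ≥ 2k, max |F| = C(n−1, k−1). The bound is attained by the star {A : i ∈ A} for any fixed i ∈ [n]. Here C(255−1, 7−1) = C(254, 6) = 351427189575.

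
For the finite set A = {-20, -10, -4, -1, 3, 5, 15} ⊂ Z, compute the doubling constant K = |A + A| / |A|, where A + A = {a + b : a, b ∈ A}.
K = |A + A| / |A| = 26/7

Enumerate A + A = {a + b : a, b ∈ A}. With |A| = 7, there are |A|^2 = 49 ordered sum pairs; collecting distinct values, A + A = {-40, -30, -24, -21, -20, -17, -15, -14, -11, -8, -7, -5, -2, -1, 1, 2, 4, 5, 6, 8, 10, 11, 14, 18, 20, 30}, so |A + A| = 26. Thus K = 26/7. For comparison, the minimum possible |A + A| over all 7-element sets is 2·7 − 1 = 13 (so min K = 13/7), attained only by arithmetic progressions.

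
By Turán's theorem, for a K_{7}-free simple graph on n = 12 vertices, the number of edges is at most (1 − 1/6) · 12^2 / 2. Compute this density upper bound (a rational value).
Turán density bound = (5/6) · 12^2/2 = 60

Turán's theorem: ex(n, K_{r+1}) is achieved by the complete r-partite Turán graph T(n, r) with parts as balanced as possible, and is at most (1 − 1/r) · n^2/2. For r = 6, n = 12: the density bound is (5/6) · 144/2 = 60. Since 6 ∣ 12, the Turán graph T(12, 6) has parts of equal size 2, and its edge count e(T(12, 6)) = 60 attains the density bound exactly.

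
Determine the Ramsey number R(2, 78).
R(2, 78) = 78

R(2, k) = k for all k ≥ 2: in a 2-colouring of K_k, either some edge is red (a red K_2) or all edges are blue (a blue K_k). And K_{77} coloured all-blue has no blue K_78, so R(2, 78) > 77. Hence R(2, 78) = 78.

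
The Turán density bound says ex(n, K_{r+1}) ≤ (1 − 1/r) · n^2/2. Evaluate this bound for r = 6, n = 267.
Turán density bound = (5/6) · 267^2/2 = 118815/4 ≈ 29703.75

Turán's theorem: ex(n, K_{r+1}) is achieved by the complete r-partite Turán graph T(n, r) with parts as balanced as possible, and is at most (1 − 1/r) · n^2/2. For r = 6, n = 267: the density bound is (5/6) · 71289/2 = 118815/4 ≈ 29703.75. The integer-valued extremum is e(T(267, 6)) = 29703, which is strictly less than the density bound 118815/4 since 6 ∤ 267 (the parts of T(267, 6) cannot all be equal).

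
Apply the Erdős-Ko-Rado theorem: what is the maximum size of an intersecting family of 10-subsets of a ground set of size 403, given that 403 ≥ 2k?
max |F| = C(402, 9) = 690402510704386700

Erdős-Ko-Rado (1961): when n ≥ 2k, max |F| = C(n−1, k−1). The bound is attained by the star {A : i ∈ A} for any fixed i ∈ [n]. Here C(403−1, 10−1) = C(402, 9) = 690402510704386700.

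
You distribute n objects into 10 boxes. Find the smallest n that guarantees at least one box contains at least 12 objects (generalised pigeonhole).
n = (12 − 1)·10 + 1 = 111

By the generalised pigeonhole principle, to guarantee some box contains ≥ r objects we need more than (r − 1) · k objects total. Threshold: n = (r − 1) · k + 1. With r = 12 and k = 10: n = 11 · 10 + 1 = 110 + 1 = 111. For n = 110 = 11 · 10, we can put exactly 11 objects in every box, avoiding 12 in any single one — so 111 is tight.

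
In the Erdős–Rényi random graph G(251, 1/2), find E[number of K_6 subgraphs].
E[# K_6] = C(251, 6) · (1/2)^C(6, 2) = 327012476050 / 2^15 = 163506238025/16384 ≈ 9979628.785706

For each 6-subset S of vertices (there are C(251, 6) = 327012476050 such S), let X_S = 1 if S induces a K_6 (all C(6, 2) = 15 edges present). Then P(X_S = 1) = (1/2)^15 = 1/32768. By linearity of expectation, E[# K_6] = C(251, 6) · (1/2)^15 = 327012476050 / 32768 = 163506238025/16384 ≈ 9979628.785706.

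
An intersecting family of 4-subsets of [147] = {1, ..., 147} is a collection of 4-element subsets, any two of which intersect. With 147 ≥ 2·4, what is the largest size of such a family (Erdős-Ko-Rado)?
max |F| = C(146, 3) = 508080

Erdős-Ko-Rado (1961): when n ≥ 2k, max |F| = C(n−1, k−1). The bound is attained by the star {A : i ∈ A} for any fixed i ∈ [n]. Here C(147−1, 4−1) = C(146, 3) = 508080.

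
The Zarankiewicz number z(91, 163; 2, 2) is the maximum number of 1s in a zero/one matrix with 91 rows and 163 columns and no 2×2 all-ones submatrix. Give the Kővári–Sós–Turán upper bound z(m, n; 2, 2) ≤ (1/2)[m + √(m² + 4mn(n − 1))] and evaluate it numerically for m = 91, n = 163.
z(91, 163; 2, 2) ≤ (1/2)[91 + √(91² + 4·91·163·162)] = (1/2)[91 + √9620065] = 1596.3115

Kővári–Sós–Turán: let r_1, ..., r_91 be the row sums and z = Σ r_i the total number of 1s. Each pair of columns can share at most one row with both entries 1 (else a 2×2 all-ones block appears), so Σ_i C(r_i, 2) ≤ C(163, 2) = 13203. By convexity Σ_i C(r_i, 2) ≥ 91·C(z/91, 2) = z(z − 91)/(2·91), giving z² − 91z − 91·163·162 ≤ 0 and hence z ≤ (1/2)[91 + √(8281 + 4·2402946)] = (1/2)[91 + √9620065] ≈ (1/2)(91 + 3101.623) = 1596.3115.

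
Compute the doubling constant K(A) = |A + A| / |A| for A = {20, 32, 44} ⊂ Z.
K = |A + A| / |A| = 5/3

Enumerate A + A = {a + b : a, b ∈ A}. With |A| = 3, there are |A|^2 = 9 ordered sum pairs; collecting distinct values, A + A = {40, 52, 64, 76, 88}, so |A + A| = 5. Thus K = 5/3. Here |A + A| = 2|A| − 1 = 5, the minimum possible — so K = 5/3 is minimal, which holds iff A is an arithmetic progression.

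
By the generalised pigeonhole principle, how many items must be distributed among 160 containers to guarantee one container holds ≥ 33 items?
n = (33 − 1)·160 + 1 = 5121

By the generalised pigeonhole principle, to guarantee some box contains ≥ r objects we need more than (r − 1) · k objects total. Threshold: n = (r − 1) · k + 1. With r = 33 and k = 160: n = 32 · 160 + 1 = 5120 + 1 = 5121. For n = 5120 = 32 · 160, we can put exactly 32 objects in every box, avoiding 33 in any single one — so 5121 is tight.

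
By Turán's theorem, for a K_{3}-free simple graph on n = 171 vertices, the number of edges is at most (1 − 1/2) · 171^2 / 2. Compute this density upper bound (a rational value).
Turán density bound = (1/2) · 171^2/2 = 29241/4 ≈ 7310.25

Turán's theorem: ex(n, K_{r+1}) is achieved by the complete r-partite Turán graph T(n, r) with parts as balanced as possible, and is at most (1 − 1/r) · n^2/2. For r = 2, n = 171: the density bound is (1/2) · 29241/2 = 29241/4 ≈ 7310.25. The integer-valued extremum is e(T(171, 2)) = 7310, which is strictly less than the density bound 29241/4 since 2 ∤ 171 (the parts of T(171, 2) cannot all be equal).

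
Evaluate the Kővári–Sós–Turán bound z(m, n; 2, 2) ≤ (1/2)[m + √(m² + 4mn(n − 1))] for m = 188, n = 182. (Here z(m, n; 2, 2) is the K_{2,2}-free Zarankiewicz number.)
z(188, 182; 2, 2) ≤ (1/2)[188 + √(188² + 4·188·182·181)] = (1/2)[188 + √24807728] = 2584.3678

Kővári–Sós–Turán: let r_1, ..., r_188 be the row sums and z = Σ r_i the total number of 1s. Each pair of columns can share at most one row with both entries 1 (else a 2×2 all-ones block appears), so Σ_i C(r_i, 2) ≤ C(182, 2) = 16471. By convexity Σ_i C(r_i, 2) ≥ 188·C(z/188, 2) = z(z − 188)/(2·188), giving z² − 188z − 188·182·181 ≤ 0 and hence z ≤ (1/2)[188 + √(35344 + 4·6193096)] = (1/2)[188 + √24807728] ≈ (1/2)(188 + 4980.7357) = 2584.3678.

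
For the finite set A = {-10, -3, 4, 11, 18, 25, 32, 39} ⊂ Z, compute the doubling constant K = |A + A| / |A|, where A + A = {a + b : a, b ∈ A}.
K = |A + A| / |A| = 15/8

Enumerate A + A = {a + b : a, b ∈ A}. With |A| = 8, there are |A|^2 = 64 ordered sum pairs; collecting distinct values, A + A = {-20, -13, -6, 1, 8, 15, 22, 29, 36, 43, 50, 57, 64, 71, 78}, so |A + A| = 15. Thus K = 15/8. Here |A + A| = 2|A| − 1 = 15, the minimum possible — so K = 15/8 is minimal, which holds iff A is an arithmetic progression.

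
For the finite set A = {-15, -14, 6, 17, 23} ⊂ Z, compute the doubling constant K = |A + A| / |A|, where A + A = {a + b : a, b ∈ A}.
K = |A + A| / |A| = 15/5 = 3

Enumerate A + A = {a + b : a, b ∈ A}. With |A| = 5, there are |A|^2 = 25 ordered sum pairs; collecting distinct values, A + A = {-30, -29, -28, -9, -8, 2, 3, 8, 9, 12, 23, 29, 34, 40, 46}, so |A + A| = 15. Thus K = 15/5 = 3. For comparison, the minimum possible |A + A| over all 5-element sets is 2·5 − 1 = 9 (so min K = 9/5), attained only by arithmetic progressions.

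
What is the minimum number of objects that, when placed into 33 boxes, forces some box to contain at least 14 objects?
n = (14 − 1)·33 + 1 = 430

By the generalised pigeonhole principle, to guarantee some box contains ≥ r objects we need more than (r − 1) · k objects total. Threshold: n = (r − 1) · k + 1. With r = 14 and k = 33: n = 13 · 33 + 1 = 429 + 1 = 430. For n = 429 = 13 · 33, we can put exactly 13 objects in every box, avoiding 14 in any single one — so 430 is tight.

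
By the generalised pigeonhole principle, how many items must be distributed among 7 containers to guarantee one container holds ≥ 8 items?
n = (8 − 1)·7 + 1 = 50

By the generalised pigeonhole principle, to guarantee some box contains ≥ r objects we need more than (r − 1) · k objects total. Threshold: n = (r − 1) · k + 1. With r = 8 and k = 7: n = 7 · 7 + 1 = 49 + 1 = 50. For n = 49 = 7 · 7, we can put exactly 7 objects in every box, avoiding 8 in any single one — so 50 is tight.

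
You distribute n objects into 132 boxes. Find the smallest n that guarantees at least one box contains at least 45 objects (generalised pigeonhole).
n = (45 − 1)·132 + 1 = 5809

By the generalised pigeonhole principle, to guarantee some box contains ≥ r objects we need more than (r − 1) · k objects total. Threshold: n = (r − 1) · k + 1. With r = 45 and k = 132: n = 44 · 132 + 1 = 5808 + 1 = 5809. For n = 5808 = 44 · 132, we can put exactly 44 objects in every box, avoiding 45 in any single one — so 5809 is tight.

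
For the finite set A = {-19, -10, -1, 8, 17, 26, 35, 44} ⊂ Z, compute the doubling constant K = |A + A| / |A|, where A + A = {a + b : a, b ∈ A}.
K = |A + A| / |A| = 15/8

Enumerate A + A = {a + b : a, b ∈ A}. With |A| = 8, there are |A|^2 = 64 ordered sum pairs; collecting distinct values, A + A = {-38, -29, -20, -11, -2, 7, 16, 25, 34, 43, 52, 61, 70, 79, 88}, so |A + A| = 15. Thus K = 15/8. Here |A + A| = 2|A| − 1 = 15, the minimum possible — so K = 15/8 is minimal, which holds iff A is an arithmetic progression.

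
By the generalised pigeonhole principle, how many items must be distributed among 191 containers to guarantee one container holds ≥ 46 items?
n = (46 − 1)·191 + 1 = 8596

By the generalised pigeonhole principle, to guarantee some box contains ≥ r objects we need more than (r − 1) · k objects total. Threshold: n = (r − 1) · k + 1. With r = 46 and k = 191: n = 45 · 191 + 1 = 8595 + 1 = 8596. For n = 8595 = 45 · 191, we can put exactly 45 objects in every box, avoiding 46 in any single one — so 8596 is tight.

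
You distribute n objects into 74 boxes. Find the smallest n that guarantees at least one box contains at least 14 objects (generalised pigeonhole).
n = (14 − 1)·74 + 1 = 963

By the generalised pigeonhole principle, to guarantee some box contains ≥ r objects we need more than (r − 1) · k objects total. Threshold: n = (r − 1) · k + 1. With r = 14 and k = 74: n = 13 · 74 + 1 = 962 + 1 = 963. For n = 962 = 13 · 74, we can put exactly 13 objects in every box, avoiding 14 in any single one — so 963 is tight.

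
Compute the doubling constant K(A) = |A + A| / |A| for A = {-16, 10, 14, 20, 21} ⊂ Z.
K = |A + A| / |A| = 15/5 = 3

Enumerate A + A = {a + b : a, b ∈ A}. With |A| = 5, there are |A|^2 = 25 ordered sum pairs; collecting distinct values, A + A = {-32, -6, -2, 4, 5, 20, 24, 28, 30, 31, 34, 35, 40, 41, 42}, so |A + A| = 15. Thus K = 15/5 = 3. For comparison, the minimum possible |A + A| over all 5-element sets is 2·5 − 1 = 9 (so min K = 9/5), attained only by arithmetic progressions.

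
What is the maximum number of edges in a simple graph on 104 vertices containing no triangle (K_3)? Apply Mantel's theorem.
ex(104, K_3) = ⌊104^2/4⌋ = 2704

Mantel (1907): a triangle-free graph on n vertices has at most ⌊n^2/4⌋ edges, with equality for the complete bipartite graph K_{⌊n/2⌋, ⌈n/2⌉}. For n = 104: ⌊104^2/4⌋ = ⌊10816/4⌋ = 2704. The extremal graph is K_{52, 52}, which has 52·52 = 2704 edges.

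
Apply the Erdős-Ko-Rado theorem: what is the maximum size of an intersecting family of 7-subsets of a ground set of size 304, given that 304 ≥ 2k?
max |F| = C(303, 6) = 1022568188005

The Erdős-Ko-Rado theorem states: for n ≥ 2k, an intersecting family of k-subsets of an n-element set has size at most C(n − 1, k − 1), with equality for 'star' families {A ⊆ [n] : |A| = k, i ∈ A} (fix an element i). For n = 304, k = 7: C(303, 6) = 1022568188005.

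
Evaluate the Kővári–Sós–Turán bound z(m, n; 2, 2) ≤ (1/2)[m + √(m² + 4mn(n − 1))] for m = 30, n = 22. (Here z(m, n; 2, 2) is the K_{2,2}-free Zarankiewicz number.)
z(30, 22; 2, 2) ≤ (1/2)[30 + √(30² + 4·30·22·21)] = (1/2)[30 + √56340] = 133.6802

Kővári–Sós–Turán: let r_1, ..., r_30 be the row sums and z = Σ r_i the total number of 1s. Each pair of columns can share at most one row with both entries 1 (else a 2×2 all-ones block appears), so Σ_i C(r_i, 2) ≤ C(22, 2) = 231. By convexity Σ_i C(r_i, 2) ≥ 30·C(z/30, 2) = z(z − 30)/(2·30), giving z² − 30z − 30·22·21 ≤ 0 and hence z ≤ (1/2)[30 + √(900 + 4·13860)] = (1/2)[30 + √56340] ≈ (1/2)(30 + 237.3605) = 133.6802.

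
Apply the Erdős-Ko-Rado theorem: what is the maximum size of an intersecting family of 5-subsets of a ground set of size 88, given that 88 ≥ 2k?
max |F| = C(87, 4) = 2225895

The Erdős-Ko-Rado theorem states: for n ≥ 2k, an intersecting family of k-subsets of an n-element set has size at most C(n − 1, k − 1), with equality for 'star' families {A ⊆ [n] : |A| = k, i ∈ A} (fix an element i). For n = 88, k = 5: C(87, 4) = 2225895.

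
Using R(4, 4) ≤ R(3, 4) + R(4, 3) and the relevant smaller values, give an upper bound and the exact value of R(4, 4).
R(4, 4) ≤ R(3, 4) + R(4, 3) = 9 + 9 = 18; exact value R(4, 4) = 18.

The Erdős–Szekeres recurrence R(r, s) ≤ R(r−1, s) + R(r, s−1) applied to (r, s) = (4, 4) gives
  R(4, 4) ≤ R(3, 4) + R(4, 3) = 9 + 9 = 18.
(Recall R(2, k) = k and R is symmetric.) Here the recurrence bound is tight: a matching lower-bound construction on K_{17} shows R(4, 4) > 17, so R(4, 4) = 18 exactly.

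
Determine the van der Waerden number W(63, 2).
W(63, 2) = 63 + 1 = 64

A 2-term AP is any pair of integers, so a monochromatic 2-AP exists iff some colour is used at least twice. With 63 colours, the colouring i ↦ i on {1, ..., 63} uses each colour once, avoiding any monochromatic pair, so W(63, 2) > 63. For {1, ..., 64}, pigeonhole forces two integers of the same colour, which form a monochromatic 2-AP. Hence W(63, 2) = 64.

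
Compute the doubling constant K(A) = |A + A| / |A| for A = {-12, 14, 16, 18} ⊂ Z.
K = |A + A| / |A| = 9/4

Enumerate A + A = {a + b : a, b ∈ A}. With |A| = 4, there are |A|^2 = 16 ordered sum pairs; collecting distinct values, A + A = {-24, 2, 4, 6, 28, 30, 32, 34, 36}, so |A + A| = 9. Thus K = 9/4. For comparison, the minimum possible |A + A| over all 4-element sets is 2·4 − 1 = 7 (so min K = 7/4), attained only by arithmetic progressions.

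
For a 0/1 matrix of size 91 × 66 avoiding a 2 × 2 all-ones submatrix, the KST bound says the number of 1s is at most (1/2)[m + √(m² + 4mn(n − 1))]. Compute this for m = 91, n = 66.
z(91, 66; 2, 2) ≤ (1/2)[91 + √(91² + 4·91·66·65)] = (1/2)[91 + √1569841] = 671.9665

Kővári–Sós–Turán: let r_1, ..., r_91 be the row sums and z = Σ r_i the total number of 1s. Each pair of columns can share at most one row with both entries 1 (else a 2×2 all-ones block appears), so Σ_i C(r_i, 2) ≤ C(66, 2) = 2145. By convexity Σ_i C(r_i, 2) ≥ 91·C(z/91, 2) = z(z − 91)/(2·91), giving z² − 91z − 91·66·65 ≤ 0 and hence z ≤ (1/2)[91 + √(8281 + 4·390390)] = (1/2)[91 + √1569841] ≈ (1/2)(91 + 1252.933) = 671.9665.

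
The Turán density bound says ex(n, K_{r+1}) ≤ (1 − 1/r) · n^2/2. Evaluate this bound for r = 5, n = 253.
Turán density bound = (4/5) · 253^2/2 = 128018/5 ≈ 25603.6

Turán's theorem: ex(n, K_{r+1}) is achieved by the complete r-partite Turán graph T(n, r) with parts as balanced as possible, and is at most (1 − 1/r) · n^2/2. For r = 5, n = 253: the density bound is (4/5) · 64009/2 = 128018/5 ≈ 25603.6. The integer-valued extremum is e(T(253, 5)) = 25603, which is strictly less than the density bound 128018/5 since 5 ∤ 253 (the parts of T(253, 5) cannot all be equal).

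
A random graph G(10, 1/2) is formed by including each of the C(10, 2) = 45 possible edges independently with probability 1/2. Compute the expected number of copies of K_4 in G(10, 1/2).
E[# K_4] = C(10, 4) · (1/2)^C(4, 2) = 210 / 2^6 = 105/32 = 3.28125

For each 4-subset S of vertices (there are C(10, 4) = 210 such S), let X_S = 1 if S induces a K_4 (all C(4, 2) = 6 edges present). Then P(X_S = 1) = (1/2)^6 = 1/64. By linearity of expectation, E[# K_4] = C(10, 4) · (1/2)^6 = 210 / 64 = 105/32 = 3.28125.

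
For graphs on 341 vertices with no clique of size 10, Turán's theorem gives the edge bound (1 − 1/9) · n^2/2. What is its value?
Turán density bound = (8/9) · 341^2/2 = 465124/9 ≈ 51680.4444

Turán's theorem: ex(n, K_{r+1}) is achieved by the complete r-partite Turán graph T(n, r) with parts as balanced as possible, and is at most (1 − 1/r) · n^2/2. For r = 9, n = 341: the density bound is (8/9) · 116281/2 = 465124/9 ≈ 51680.4444. The integer-valued extremum is e(T(341, 9)) = 51680, which is strictly less than the density bound 465124/9 since 9 ∤ 341 (the parts of T(341, 9) cannot all be equal).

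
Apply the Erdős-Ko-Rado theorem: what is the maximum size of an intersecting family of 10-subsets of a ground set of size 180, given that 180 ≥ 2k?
max |F| = C(179, 9) = 423793110276910

Erdős-Ko-Rado (1961): when n ≥ 2k, max |F| = C(n−1, k−1). The bound is attained by the star {A : i ∈ A} for any fixed i ∈ [n]. Here C(180−1, 10−1) = C(179, 9) = 423793110276910.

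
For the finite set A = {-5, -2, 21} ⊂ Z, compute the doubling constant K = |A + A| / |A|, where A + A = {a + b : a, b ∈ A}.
K = |A + A| / |A| = 6/3 = 2

Enumerate A + A = {a + b : a, b ∈ A}. With |A| = 3, there are |A|^2 = 9 ordered sum pairs; collecting distinct values, A + A = {-10, -7, -4, 16, 19, 42}, so |A + A| = 6. Thus K = 6/3 = 2. For comparison, the minimum possible |A + A| over all 3-element sets is 2·3 − 1 = 5 (so min K = 5/3), attained only by arithmetic progressions.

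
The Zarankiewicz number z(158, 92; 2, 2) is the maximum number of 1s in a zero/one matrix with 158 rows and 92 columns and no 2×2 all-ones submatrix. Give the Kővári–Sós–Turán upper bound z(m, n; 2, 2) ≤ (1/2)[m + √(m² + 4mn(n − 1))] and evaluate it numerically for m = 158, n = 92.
z(158, 92; 2, 2) ≤ (1/2)[158 + √(158² + 4·158·92·91)] = (1/2)[158 + √5316068] = 1231.83

Kővári–Sós–Turán: let r_1, ..., r_158 be the row sums and z = Σ r_i the total number of 1s. Each pair of columns can share at most one row with both entries 1 (else a 2×2 all-ones block appears), so Σ_i C(r_i, 2) ≤ C(92, 2) = 4186. By convexity Σ_i C(r_i, 2) ≥ 158·C(z/158, 2) = z(z − 158)/(2·158), giving z² − 158z − 158·92·91 ≤ 0 and hence z ≤ (1/2)[158 + √(24964 + 4·1322776)] = (1/2)[158 + √5316068] ≈ (1/2)(158 + 2305.66) = 1231.83.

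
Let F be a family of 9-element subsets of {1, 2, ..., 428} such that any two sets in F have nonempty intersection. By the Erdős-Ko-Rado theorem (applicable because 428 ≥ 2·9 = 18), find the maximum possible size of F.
max |F| = C(427, 8) = 25659958042163025

Erdős-Ko-Rado (1961): when n ≥ 2k, max |F| = C(n−1, k−1). The bound is attained by the star {A : i ∈ A} for any fixed i ∈ [n]. Here C(428−1, 9−1) = C(427, 8) = 25659958042163025.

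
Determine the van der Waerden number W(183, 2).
W(183, 2) = 183 + 1 = 184

A 2-term AP is any pair of integers, so a monochromatic 2-AP exists iff some colour is used at least twice. With 183 colours, the colouring i ↦ i on {1, ..., 183} uses each colour once, avoiding any monochromatic pair, so W(183, 2) > 183. For {1, ..., 184}, pigeonhole forces two integers of the same colour, which form a monochromatic 2-AP. Hence W(183, 2) = 184.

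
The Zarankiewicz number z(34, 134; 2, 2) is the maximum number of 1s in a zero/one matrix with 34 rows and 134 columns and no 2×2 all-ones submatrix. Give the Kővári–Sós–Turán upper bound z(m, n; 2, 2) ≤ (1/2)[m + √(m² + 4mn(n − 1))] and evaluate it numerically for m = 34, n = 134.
z(34, 134; 2, 2) ≤ (1/2)[34 + √(34² + 4·34·134·133)] = (1/2)[34 + √2424948] = 795.6122

Kővári–Sós–Turán: let r_1, ..., r_34 be the row sums and z = Σ r_i the total number of 1s. Each pair of columns can share at most one row with both entries 1 (else a 2×2 all-ones block appears), so Σ_i C(r_i, 2) ≤ C(134, 2) = 8911. By convexity Σ_i C(r_i, 2) ≥ 34·C(z/34, 2) = z(z − 34)/(2·34), giving z² − 34z − 34·134·133 ≤ 0 and hence z ≤ (1/2)[34 + √(1156 + 4·605948)] = (1/2)[34 + √2424948] ≈ (1/2)(34 + 1557.2245) = 795.6122.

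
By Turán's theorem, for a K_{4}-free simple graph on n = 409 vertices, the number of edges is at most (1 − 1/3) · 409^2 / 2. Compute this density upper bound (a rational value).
Turán density bound = (2/3) · 409^2/2 = 167281/3 ≈ 55760.3333

Turán's theorem: ex(n, K_{r+1}) is achieved by the complete r-partite Turán graph T(n, r) with parts as balanced as possible, and is at most (1 − 1/r) · n^2/2. For r = 3, n = 409: the density bound is (2/3) · 167281/2 = 167281/3 ≈ 55760.3333. The integer-valued extremum is e(T(409, 3)) = 55760, which is strictly less than the density bound 167281/3 since 3 ∤ 409 (the parts of T(409, 3) cannot all be equal).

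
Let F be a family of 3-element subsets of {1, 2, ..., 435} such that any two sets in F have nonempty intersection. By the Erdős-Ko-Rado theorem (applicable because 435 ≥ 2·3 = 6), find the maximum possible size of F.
max |F| = C(434, 2) = 93961

The Erdős-Ko-Rado theorem states: for n ≥ 2k, an intersecting family of k-subsets of an n-element set has size at most C(n − 1, k − 1), with equality for 'star' families {A ⊆ [n] : |A| = k, i ∈ A} (fix an element i). For n = 435, k = 3: C(434, 2) = 93961.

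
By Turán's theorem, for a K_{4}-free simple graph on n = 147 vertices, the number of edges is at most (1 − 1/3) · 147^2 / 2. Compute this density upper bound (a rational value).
Turán density bound = (2/3) · 147^2/2 = 7203

Turán's theorem: ex(n, K_{r+1}) is achieved by the complete r-partite Turán graph T(n, r) with parts as balanced as possible, and is at most (1 − 1/r) · n^2/2. For r = 3, n = 147: the density bound is (2/3) · 21609/2 = 7203. Since 3 ∣ 147, the Turán graph T(147, 3) has parts of equal size 49, and its edge count e(T(147, 3)) = 7203 attains the density bound exactly.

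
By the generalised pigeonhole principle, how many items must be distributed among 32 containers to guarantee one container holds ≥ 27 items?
n = (27 − 1)·32 + 1 = 833

By the generalised pigeonhole principle, to guarantee some box contains ≥ r objects we need more than (r − 1) · k objects total. Threshold: n = (r − 1) · k + 1. With r = 27 and k = 32: n = 26 · 32 + 1 = 832 + 1 = 833. For n = 832 = 26 · 32, we can put exactly 26 objects in every box, avoiding 27 in any single one — so 833 is tight.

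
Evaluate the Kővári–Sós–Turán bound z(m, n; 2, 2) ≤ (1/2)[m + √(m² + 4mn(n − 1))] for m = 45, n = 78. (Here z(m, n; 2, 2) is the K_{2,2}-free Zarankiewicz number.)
z(45, 78; 2, 2) ≤ (1/2)[45 + √(45² + 4·45·78·77)] = (1/2)[45 + √1083105] = 542.8617

Kővári–Sós–Turán: let r_1, ..., r_45 be the row sums and z = Σ r_i the total number of 1s. Each pair of columns can share at most one row with both entries 1 (else a 2×2 all-ones block appears), so Σ_i C(r_i, 2) ≤ C(78, 2) = 3003. By convexity Σ_i C(r_i, 2) ≥ 45·C(z/45, 2) = z(z − 45)/(2·45), giving z² − 45z − 45·78·77 ≤ 0 and hence z ≤ (1/2)[45 + √(2025 + 4·270270)] = (1/2)[45 + √1083105] ≈ (1/2)(45 + 1040.7233) = 542.8617.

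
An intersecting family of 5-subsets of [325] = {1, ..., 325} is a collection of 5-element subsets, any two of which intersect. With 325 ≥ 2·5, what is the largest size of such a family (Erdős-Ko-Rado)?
max |F| = C(324, 4) = 450710001

The Erdős-Ko-Rado theorem states: for n ≥ 2k, an intersecting family of k-subsets of an n-element set has size at most C(n − 1, k − 1), with equality for 'star' families {A ⊆ [n] : |A| = k, i ∈ A} (fix an element i). For n = 325, k = 5: C(324, 4) = 450710001.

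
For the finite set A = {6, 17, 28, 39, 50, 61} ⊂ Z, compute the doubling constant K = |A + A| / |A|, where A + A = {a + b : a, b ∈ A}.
K = |A + A| / |A| = 11/6

Enumerate A + A = {a + b : a, b ∈ A}. With |A| = 6, there are |A|^2 = 36 ordered sum pairs; collecting distinct values, A + A = {12, 23, 34, 45, 56, 67, 78, 89, 100, 111, 122}, so |A + A| = 11. Thus K = 11/6. Here |A + A| = 2|A| − 1 = 11, the minimum possible — so K = 11/6 is minimal, which holds iff A is an arithmetic progression.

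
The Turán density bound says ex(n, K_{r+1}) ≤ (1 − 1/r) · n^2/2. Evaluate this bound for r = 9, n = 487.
Turán density bound = (8/9) · 487^2/2 = 948676/9 ≈ 105408.4444

Turán's theorem: ex(n, K_{r+1}) is achieved by the complete r-partite Turán graph T(n, r) with parts as balanced as possible, and is at most (1 − 1/r) · n^2/2. For r = 9, n = 487: the density bound is (8/9) · 237169/2 = 948676/9 ≈ 105408.4444. The integer-valued extremum is e(T(487, 9)) = 105408, which is strictly less than the density bound 948676/9 since 9 ∤ 487 (the parts of T(487, 9) cannot all be equal).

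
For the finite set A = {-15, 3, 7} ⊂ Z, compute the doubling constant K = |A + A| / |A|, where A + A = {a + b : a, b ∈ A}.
K = |A + A| / |A| = 6/3 = 2

Enumerate A + A = {a + b : a, b ∈ A}. With |A| = 3, there are |A|^2 = 9 ordered sum pairs; collecting distinct values, A + A = {-30, -12, -8, 6, 10, 14}, so |A + A| = 6. Thus K = 6/3 = 2. For comparison, the minimum possible |A + A| over all 3-element sets is 2·3 − 1 = 5 (so min K = 5/3), attained only by arithmetic progressions.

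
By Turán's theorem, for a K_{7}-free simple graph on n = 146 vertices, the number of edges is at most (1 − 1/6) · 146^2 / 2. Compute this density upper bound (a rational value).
Turán density bound = (5/6) · 146^2/2 = 26645/3 ≈ 8881.6667

Turán's theorem: ex(n, K_{r+1}) is achieved by the complete r-partite Turán graph T(n, r) with parts as balanced as possible, and is at most (1 − 1/r) · n^2/2. For r = 6, n = 146: the density bound is (5/6) · 21316/2 = 26645/3 ≈ 8881.6667. The integer-valued extremum is e(T(146, 6)) = 8881, which is strictly less than the density bound 26645/3 since 6 ∤ 146 (the parts of T(146, 6) cannot all be equal).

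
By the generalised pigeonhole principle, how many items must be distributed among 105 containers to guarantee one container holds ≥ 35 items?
n = (35 − 1)·105 + 1 = 3571

By the generalised pigeonhole principle, to guarantee some box contains ≥ r objects we need more than (r − 1) · k objects total. Threshold: n = (r − 1) · k + 1. With r = 35 and k = 105: n = 34 · 105 + 1 = 3570 + 1 = 3571. For n = 3570 = 34 · 105, we can put exactly 34 objects in every box, avoiding 35 in any single one — so 3571 is tight.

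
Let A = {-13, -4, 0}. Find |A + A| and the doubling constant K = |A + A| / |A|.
K = |A + A| / |A| = 6/3 = 2

Enumerate A + A = {a + b : a, b ∈ A}. With |A| = 3, there are |A|^2 = 9 ordered sum pairs; collecting distinct values, A + A = {-26, -17, -13, -8, -4, 0}, so |A + A| = 6. Thus K = 6/3 = 2. For comparison, the minimum possible |A + A| over all 3-element sets is 2·3 − 1 = 5 (so min K = 5/3), attained only by arithmetic progressions.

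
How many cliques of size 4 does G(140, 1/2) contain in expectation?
E[# K_4] = C(140, 4) · (1/2)^C(4, 2) = 15329615 / 2^6 = 239525.234375

For each 4-subset S of vertices (there are C(140, 4) = 15329615 such S), let X_S = 1 if S induces a K_4 (all C(4, 2) = 6 edges present). Then P(X_S = 1) = (1/2)^6 = 1/64. By linearity of expectation, E[# K_4] = C(140, 4) · (1/2)^6 = 15329615 / 64 = 239525.234375.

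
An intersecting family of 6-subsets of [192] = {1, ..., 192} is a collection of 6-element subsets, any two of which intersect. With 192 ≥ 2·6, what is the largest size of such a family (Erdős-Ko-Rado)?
max |F| = C(191, 5) = 2009402703

The Erdős-Ko-Rado theorem states: for n ≥ 2k, an intersecting family of k-subsets of an n-element set has size at most C(n − 1, k − 1), with equality for 'star' families {A ⊆ [n] : |A| = k, i ∈ A} (fix an element i). For n = 192, k = 6: C(191, 5) = 2009402703.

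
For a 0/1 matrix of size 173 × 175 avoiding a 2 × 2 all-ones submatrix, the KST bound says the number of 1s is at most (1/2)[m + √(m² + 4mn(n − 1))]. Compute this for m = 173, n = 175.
z(173, 175; 2, 2) ≤ (1/2)[173 + √(173² + 4·173·175·174)] = (1/2)[173 + √21101329] = 2383.3091

Kővári–Sós–Turán: let r_1, ..., r_173 be the row sums and z = Σ r_i the total number of 1s. Each pair of columns can share at most one row with both entries 1 (else a 2×2 all-ones block appears), so Σ_i C(r_i, 2) ≤ C(175, 2) = 15225. By convexity Σ_i C(r_i, 2) ≥ 173·C(z/173, 2) = z(z − 173)/(2·173), giving z² − 173z − 173·175·174 ≤ 0 and hence z ≤ (1/2)[173 + √(29929 + 4·5267850)] = (1/2)[173 + √21101329] ≈ (1/2)(173 + 4593.6183) = 2383.3091.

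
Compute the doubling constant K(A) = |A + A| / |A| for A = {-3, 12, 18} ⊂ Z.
K = |A + A| / |A| = 6/3 = 2

Enumerate A + A = {a + b : a, b ∈ A}. With |A| = 3, there are |A|^2 = 9 ordered sum pairs; collecting distinct values, A + A = {-6, 9, 15, 24, 30, 36}, so |A + A| = 6. Thus K = 6/3 = 2. For comparison, the minimum possible |A + A| over all 3-element sets is 2·3 − 1 = 5 (so min K = 5/3), attained only by arithmetic progressions.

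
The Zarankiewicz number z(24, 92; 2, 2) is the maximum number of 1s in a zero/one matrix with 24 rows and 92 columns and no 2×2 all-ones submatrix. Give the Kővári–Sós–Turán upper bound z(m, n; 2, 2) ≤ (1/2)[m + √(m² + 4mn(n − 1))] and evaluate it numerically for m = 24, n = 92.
z(24, 92; 2, 2) ≤ (1/2)[24 + √(24² + 4·24·92·91)] = (1/2)[24 + √804288] = 460.4105

Kővári–Sós–Turán: let r_1, ..., r_24 be the row sums and z = Σ r_i the total number of 1s. Each pair of columns can share at most one row with both entries 1 (else a 2×2 all-ones block appears), so Σ_i C(r_i, 2) ≤ C(92, 2) = 4186. By convexity Σ_i C(r_i, 2) ≥ 24·C(z/24, 2) = z(z − 24)/(2·24), giving z² − 24z − 24·92·91 ≤ 0 and hence z ≤ (1/2)[24 + √(576 + 4·200928)] = (1/2)[24 + √804288] ≈ (1/2)(24 + 896.8211) = 460.4105.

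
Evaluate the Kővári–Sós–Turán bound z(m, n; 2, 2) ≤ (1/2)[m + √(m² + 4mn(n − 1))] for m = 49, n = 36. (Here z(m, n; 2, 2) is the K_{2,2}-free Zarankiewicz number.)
z(49, 36; 2, 2) ≤ (1/2)[49 + √(49² + 4·49·36·35)] = (1/2)[49 + √249361] = 274.1803

Kővári–Sós–Turán: let r_1, ..., r_49 be the row sums and z = Σ r_i the total number of 1s. Each pair of columns can share at most one row with both entries 1 (else a 2×2 all-ones block appears), so Σ_i C(r_i, 2) ≤ C(36, 2) = 630. By convexity Σ_i C(r_i, 2) ≥ 49·C(z/49, 2) = z(z − 49)/(2·49), giving z² − 49z − 49·36·35 ≤ 0 and hence z ≤ (1/2)[49 + √(2401 + 4·61740)] = (1/2)[49 + √249361] ≈ (1/2)(49 + 499.3606) = 274.1803.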